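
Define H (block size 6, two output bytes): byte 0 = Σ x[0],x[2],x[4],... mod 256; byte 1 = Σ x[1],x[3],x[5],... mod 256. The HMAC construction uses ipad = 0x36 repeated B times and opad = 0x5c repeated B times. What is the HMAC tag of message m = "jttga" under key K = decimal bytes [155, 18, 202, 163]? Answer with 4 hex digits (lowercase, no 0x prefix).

Key decimal bytes [155, 18, 202, 163] = 9b 12 ca a3 is 4 bytes ≤ B = 6; zero-pad to 6 bytes: K' = 9b 12 ca a3 00 00.
K' ⊕ ipad = ad 24 fc 95 36 36.  K' ⊕ opad = c7 4e 96 ff 5c 5c.
Inner input = (K'⊕ipad) ∥ m = ad 24 fc 95 36 36 ∥ 6a 74 74 67 61.
Inner hash: even-index sum = 798 mod 256 = 30; odd-index sum = 458 mod 256 = 202 → 1e ca.
Outer input = (K'⊕opad) ∥ inner = c7 4e 96 ff 5c 5c ∥ 1e ca.
Outer hash (tag): even-index sum = 471 mod 256 = 215; odd-index sum = 627 mod 256 = 115 → d7 73.

d773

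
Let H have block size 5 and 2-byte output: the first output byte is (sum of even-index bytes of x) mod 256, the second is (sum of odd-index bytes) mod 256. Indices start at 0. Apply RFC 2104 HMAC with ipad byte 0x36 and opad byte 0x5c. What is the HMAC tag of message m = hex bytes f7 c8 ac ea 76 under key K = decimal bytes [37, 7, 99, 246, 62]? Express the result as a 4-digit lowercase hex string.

2427

Key decimal bytes [37, 7, 99, 246, 62] = 25 07 63 f6 3e is exactly B = 5 bytes: K' = 25 07 63 f6 3e.
K' ⊕ ipad = 13 31 55 c0 08.  K' ⊕ opad = 79 5b 3f aa 62.
Inner input = (K'⊕ipad) ∥ m = 13 31 55 c0 08 ∥ f7 c8 ac ea 76.
Inner hash: even-index sum = 546 mod 256 = 34; odd-index sum = 778 mod 256 = 10 → 22 0a.
Outer input = (K'⊕opad) ∥ inner = 79 5b 3f aa 62 ∥ 22 0a.
Outer hash (tag): even-index sum = 292 mod 256 = 36; odd-index sum = 295 mod 256 = 39 → 24 27.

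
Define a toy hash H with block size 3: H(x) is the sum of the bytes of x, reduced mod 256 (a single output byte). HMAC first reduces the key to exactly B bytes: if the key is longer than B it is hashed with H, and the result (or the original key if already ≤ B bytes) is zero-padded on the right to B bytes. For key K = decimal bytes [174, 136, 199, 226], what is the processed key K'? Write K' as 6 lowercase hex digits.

|K| = 4 > B = 3, so first hash the key.
H(K): sum = 174+136+199+226 = 735; mod 256 = 223 → df.
Zero-pad H(K) = df to 3 bytes: K' = df 00 00.

df0000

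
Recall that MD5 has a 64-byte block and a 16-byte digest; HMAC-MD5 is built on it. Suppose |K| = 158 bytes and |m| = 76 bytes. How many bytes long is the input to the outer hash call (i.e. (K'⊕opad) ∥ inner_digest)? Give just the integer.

80

Key is 158 > 64 bytes, so it is hashed to 16 bytes then zero-padded to 64: |K'| = 64.
Outer input = (K'⊕opad) ∥ H(inner) → 64 + 16 = 80 bytes.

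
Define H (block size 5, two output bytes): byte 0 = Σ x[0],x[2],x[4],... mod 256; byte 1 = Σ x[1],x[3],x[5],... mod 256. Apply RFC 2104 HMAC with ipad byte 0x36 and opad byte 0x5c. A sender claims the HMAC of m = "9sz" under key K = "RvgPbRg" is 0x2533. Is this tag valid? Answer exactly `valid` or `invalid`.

invalid

Key "RvgPbRg" = 52 76 67 50 62 52 67 is 7 bytes > B = 5, so hash it first: H(key) = 82 18, then zero-pad to 5 bytes: K' = 82 18 00 00 00.
K' ⊕ ipad = b4 2e 36 36 36; K' ⊕ opad = de 44 5c 5c 5c.
Inner hash: even-index sum = 403 mod 256 = 147; odd-index sum = 279 mod 256 = 23 → 93 17.
Outer hash (recomputed tag): even-index sum = 429 mod 256 = 173; odd-index sum = 307 mod 256 = 51 → ad 33.
Recomputed tag = ad33; claimed = 2533 → mismatch.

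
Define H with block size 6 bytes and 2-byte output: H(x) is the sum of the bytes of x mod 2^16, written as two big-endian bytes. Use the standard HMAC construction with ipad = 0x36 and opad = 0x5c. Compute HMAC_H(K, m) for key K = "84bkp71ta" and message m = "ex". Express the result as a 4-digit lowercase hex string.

0343

Key "84bkp71ta" = 38 34 62 6b 70 37 31 74 61 is 9 bytes > B = 6, so hash it first: H(key) = 02 e6, then zero-pad to 6 bytes: K' = 02 e6 00 00 00 00.
K' ⊕ ipad = 34 d0 36 36 36 36.  K' ⊕ opad = 5e ba 5c 5c 5c 5c.
Inner input = (K'⊕ipad) ∥ m = 34 d0 36 36 36 36 ∥ 65 78.
Inner hash: sum = 52+208+54+54+54+54+101+120 = 697 → 02 b9.
Outer input = (K'⊕opad) ∥ inner = 5e ba 5c 5c 5c 5c ∥ 02 b9.
Outer hash (tag): sum = 94+186+92+92+92+92+2+185 = 835 → 03 43.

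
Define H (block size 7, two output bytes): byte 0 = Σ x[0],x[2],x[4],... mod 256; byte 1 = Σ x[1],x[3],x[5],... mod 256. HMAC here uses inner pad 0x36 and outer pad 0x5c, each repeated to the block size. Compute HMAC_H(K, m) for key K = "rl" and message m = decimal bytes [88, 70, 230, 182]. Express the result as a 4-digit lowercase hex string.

46ca

Key "rl" = 72 6c is 2 bytes ≤ B = 7; zero-pad to 7 bytes: K' = 72 6c 00 00 00 00 00.
K' ⊕ ipad = 44 5a 36 36 36 36 36.  K' ⊕ opad = 2e 30 5c 5c 5c 5c 5c.
Inner input = (K'⊕ipad) ∥ m = 44 5a 36 36 36 36 36 ∥ 58 46 e6 b6.
Inner hash: even-index sum = 482 mod 256 = 226; odd-index sum = 516 mod 256 = 4 → e2 04.
Outer input = (K'⊕opad) ∥ inner = 2e 30 5c 5c 5c 5c 5c ∥ e2 04.
Outer hash (tag): even-index sum = 326 mod 256 = 70; odd-index sum = 458 mod 256 = 202 → 46 ca.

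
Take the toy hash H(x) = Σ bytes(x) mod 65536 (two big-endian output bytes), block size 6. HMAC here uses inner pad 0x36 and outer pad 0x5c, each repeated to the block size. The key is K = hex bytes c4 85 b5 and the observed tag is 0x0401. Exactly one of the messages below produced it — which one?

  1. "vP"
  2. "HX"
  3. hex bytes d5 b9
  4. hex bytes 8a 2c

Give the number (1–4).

1

Key hex bytes c4 85 b5 is 3 bytes ≤ B = 6; zero-pad to 6 bytes: K' = c4 85 b5 00 00 00.
K' ⊕ ipad = f2 b3 83 36 36 36; K' ⊕ opad = 98 d9 e9 5c 5c 5c.
m1: inner = H(f2 b3 83 36 36 36 76 50) = 03 90; tag = H(98 d9 e9 5c 5c 5c 03 90) = 0401 ← matches
m2: inner = H(f2 b3 83 36 36 36 48 58) = 03 6a; tag = H(98 d9 e9 5c 5c 5c 03 6a) = 03db
m3: inner = H(f2 b3 83 36 36 36 d5 b9) = 04 58; tag = H(98 d9 e9 5c 5c 5c 04 58) = 03ca
m4: inner = H(f2 b3 83 36 36 36 8a 2c) = 03 80; tag = H(98 d9 e9 5c 5c 5c 03 80) = 03f1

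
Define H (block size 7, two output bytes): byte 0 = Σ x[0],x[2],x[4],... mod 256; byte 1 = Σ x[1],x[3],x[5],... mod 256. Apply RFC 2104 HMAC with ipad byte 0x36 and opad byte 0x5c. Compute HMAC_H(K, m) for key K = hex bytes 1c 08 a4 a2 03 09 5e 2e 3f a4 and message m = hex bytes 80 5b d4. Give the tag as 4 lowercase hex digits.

c3e4

Key hex bytes 1c 08 a4 a2 03 09 5e 2e 3f a4 is 10 bytes > B = 7, so hash it first: H(key) = 60 85, then zero-pad to 7 bytes: K' = 60 85 00 00 00 00 00.
K' ⊕ ipad = 56 b3 36 36 36 36 36.  K' ⊕ opad = 3c d9 5c 5c 5c 5c 5c.
Inner input = (K'⊕ipad) ∥ m = 56 b3 36 36 36 36 36 ∥ 80 5b d4.
Inner hash: even-index sum = 339 mod 256 = 83; odd-index sum = 627 mod 256 = 115 → 53 73.
Outer input = (K'⊕opad) ∥ inner = 3c d9 5c 5c 5c 5c 5c ∥ 53 73.
Outer hash (tag): even-index sum = 451 mod 256 = 195; odd-index sum = 484 mod 256 = 228 → c3 e4.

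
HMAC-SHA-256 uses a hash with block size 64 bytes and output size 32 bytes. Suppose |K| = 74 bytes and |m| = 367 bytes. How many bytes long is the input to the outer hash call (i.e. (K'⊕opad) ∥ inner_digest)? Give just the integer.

Key is 74 > 64 bytes, so it is hashed to 32 bytes then zero-padded to 64: |K'| = 64.
Outer input = (K'⊕opad) ∥ H(inner) → 64 + 32 = 96 bytes.

96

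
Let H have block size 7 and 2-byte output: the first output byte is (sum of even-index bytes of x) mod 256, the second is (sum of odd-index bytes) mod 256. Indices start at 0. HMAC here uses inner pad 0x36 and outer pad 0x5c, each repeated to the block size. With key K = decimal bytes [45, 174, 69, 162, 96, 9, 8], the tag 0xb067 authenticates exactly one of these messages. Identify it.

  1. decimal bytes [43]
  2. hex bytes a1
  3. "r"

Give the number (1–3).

1

Key decimal bytes [45, 174, 69, 162, 96, 9, 8] = 2d ae 45 a2 60 09 08 is exactly B = 7 bytes: K' = 2d ae 45 a2 60 09 08.
K' ⊕ ipad = 1b 98 73 94 56 3f 3e; K' ⊕ opad = 71 f2 19 fe 3c 55 54.
m1: inner = H(1b 98 73 94 56 3f 3e 2b) = 22 96; tag = H(71 f2 19 fe 3c 55 54 22 96) = b067 ← matches
m2: inner = H(1b 98 73 94 56 3f 3e a1) = 22 0c; tag = H(71 f2 19 fe 3c 55 54 22 0c) = 2667
m3: inner = H(1b 98 73 94 56 3f 3e 72) = 22 dd; tag = H(71 f2 19 fe 3c 55 54 22 dd) = f767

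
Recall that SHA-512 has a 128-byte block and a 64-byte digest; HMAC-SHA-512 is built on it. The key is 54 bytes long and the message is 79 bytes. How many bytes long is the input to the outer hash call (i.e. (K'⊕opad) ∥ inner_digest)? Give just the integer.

192

Key is 54 ≤ 128 bytes, zero-padded: |K'| = 128.
Outer input = (K'⊕opad) ∥ H(inner) → 128 + 64 = 192 bytes.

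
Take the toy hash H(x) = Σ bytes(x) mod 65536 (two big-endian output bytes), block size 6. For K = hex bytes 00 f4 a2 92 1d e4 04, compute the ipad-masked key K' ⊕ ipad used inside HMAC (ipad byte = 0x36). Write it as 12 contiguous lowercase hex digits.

Key hex bytes 00 f4 a2 92 1d e4 04 is 7 bytes > B = 6, so hash it first: H(key) = 03 2d, then zero-pad to 6 bytes: K' = 03 2d 00 00 00 00.
XOR each byte with 0x36: 03⊕36=35, 2d⊕36=1b, 00⊕36=36, 00⊕36=36, 00⊕36=36, 00⊕36=36.

351b36363636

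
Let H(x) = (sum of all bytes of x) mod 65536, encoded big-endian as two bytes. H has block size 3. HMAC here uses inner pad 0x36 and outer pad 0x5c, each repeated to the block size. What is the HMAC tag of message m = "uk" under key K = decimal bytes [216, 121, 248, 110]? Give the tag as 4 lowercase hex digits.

Key decimal bytes [216, 121, 248, 110] = d8 79 f8 6e is 4 bytes > B = 3, so hash it first: H(key) = 02 b7, then zero-pad to 3 bytes: K' = 02 b7 00.
K' ⊕ ipad = 34 81 36.  K' ⊕ opad = 5e eb 5c.
Inner input = (K'⊕ipad) ∥ m = 34 81 36 ∥ 75 6b.
Inner hash: sum = 52+129+54+117+107 = 459 → 01 cb.
Outer input = (K'⊕opad) ∥ inner = 5e eb 5c ∥ 01 cb.
Outer hash (tag): sum = 94+235+92+1+203 = 625 → 02 71.

0271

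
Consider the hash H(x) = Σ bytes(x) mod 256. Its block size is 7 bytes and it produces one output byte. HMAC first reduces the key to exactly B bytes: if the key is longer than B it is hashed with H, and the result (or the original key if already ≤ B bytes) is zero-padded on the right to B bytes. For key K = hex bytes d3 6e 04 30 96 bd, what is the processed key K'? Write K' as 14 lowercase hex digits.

d36e043096bd00

Key hex bytes d3 6e 04 30 96 bd is 6 bytes ≤ B = 7; zero-pad to 7 bytes: K' = d3 6e 04 30 96 bd 00.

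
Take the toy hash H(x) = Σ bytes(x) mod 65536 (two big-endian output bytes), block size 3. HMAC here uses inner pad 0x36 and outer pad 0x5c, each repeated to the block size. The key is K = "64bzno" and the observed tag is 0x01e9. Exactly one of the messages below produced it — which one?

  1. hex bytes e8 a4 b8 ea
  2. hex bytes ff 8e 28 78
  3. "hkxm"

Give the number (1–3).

1

Key "64bzno" = 36 34 62 7a 6e 6f is 6 bytes > B = 3, so hash it first: H(key) = 02 23, then zero-pad to 3 bytes: K' = 02 23 00.
K' ⊕ ipad = 34 15 36; K' ⊕ opad = 5e 7f 5c.
m1: inner = H(34 15 36 e8 a4 b8 ea) = 03 ad; tag = H(5e 7f 5c 03 ad) = 01e9 ← matches
m2: inner = H(34 15 36 ff 8e 28 78) = 02 ac; tag = H(5e 7f 5c 02 ac) = 01e7
m3: inner = H(34 15 36 68 6b 78 6d) = 02 37; tag = H(5e 7f 5c 02 37) = 0172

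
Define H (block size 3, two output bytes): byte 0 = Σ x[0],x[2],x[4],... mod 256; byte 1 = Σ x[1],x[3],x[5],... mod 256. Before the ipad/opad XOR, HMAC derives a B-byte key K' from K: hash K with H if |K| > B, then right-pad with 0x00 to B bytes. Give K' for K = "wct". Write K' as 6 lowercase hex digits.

776374

Key "wct" = 77 63 74 is exactly B = 3 bytes: K' = 77 63 74.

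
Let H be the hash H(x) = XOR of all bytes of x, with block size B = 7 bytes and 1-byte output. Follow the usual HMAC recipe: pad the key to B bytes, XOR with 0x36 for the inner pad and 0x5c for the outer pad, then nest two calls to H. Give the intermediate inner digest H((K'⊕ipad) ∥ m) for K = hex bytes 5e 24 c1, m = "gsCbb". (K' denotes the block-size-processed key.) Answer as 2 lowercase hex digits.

da

Key hex bytes 5e 24 c1 is 3 bytes ≤ B = 7; zero-pad to 7 bytes: K' = 5e 24 c1 00 00 00 00.
K' ⊕ ipad = 68 12 f7 36 36 36 36.
Inner input = 68 12 f7 36 36 36 36 ∥ 67 73 43 62 62.
Inner hash: XOR 68⊕12⊕f7⊕36⊕36⊕36⊕36⊕67⊕73⊕43⊕62⊕62 = da.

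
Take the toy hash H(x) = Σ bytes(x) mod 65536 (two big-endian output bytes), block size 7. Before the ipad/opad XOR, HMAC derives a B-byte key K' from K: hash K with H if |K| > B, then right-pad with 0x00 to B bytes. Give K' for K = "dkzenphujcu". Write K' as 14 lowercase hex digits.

|K| = 11 > B = 7, so first hash the key.
H(K): sum = 100+107+122+101+110+112+104+117+106+99+117 = 1195 → 04 ab.
Zero-pad H(K) = 04 ab to 7 bytes: K' = 04 ab 00 00 00 00 00.

04ab0000000000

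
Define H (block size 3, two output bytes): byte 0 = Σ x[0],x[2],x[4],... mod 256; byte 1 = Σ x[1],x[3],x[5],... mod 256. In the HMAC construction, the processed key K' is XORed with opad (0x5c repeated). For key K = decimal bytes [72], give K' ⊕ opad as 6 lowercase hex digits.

Key decimal bytes [72] = 48 is 1 byte ≤ B = 3; zero-pad to 3 bytes: K' = 48 00 00.
XOR each byte with 0x5c: 48⊕5c=14, 00⊕5c=5c, 00⊕5c=5c.

145c5c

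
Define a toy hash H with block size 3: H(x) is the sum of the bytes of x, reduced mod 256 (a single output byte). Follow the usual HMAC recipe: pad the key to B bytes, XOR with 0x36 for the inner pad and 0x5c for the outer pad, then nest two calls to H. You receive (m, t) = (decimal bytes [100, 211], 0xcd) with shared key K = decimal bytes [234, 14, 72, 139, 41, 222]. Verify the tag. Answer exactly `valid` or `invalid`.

valid

Key decimal bytes [234, 14, 72, 139, 41, 222] = ea 0e 48 8b 29 de is 6 bytes > B = 3, so hash it first: H(key) = d2, then zero-pad to 3 bytes: K' = d2 00 00.
K' ⊕ ipad = e4 36 36; K' ⊕ opad = 8e 5c 5c.
Inner hash: sum = 228+54+54+100+211 = 647; mod 256 = 135 → 87.
Outer hash (recomputed tag): sum = 142+92+92+135 = 461; mod 256 = 205 → cd.
Recomputed tag = cd; claimed = cd → match.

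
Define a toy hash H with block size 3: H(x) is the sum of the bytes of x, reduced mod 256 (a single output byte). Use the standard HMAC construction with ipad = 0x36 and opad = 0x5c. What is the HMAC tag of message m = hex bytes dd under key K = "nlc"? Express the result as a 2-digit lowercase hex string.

Key "nlc" = 6e 6c 63 is exactly B = 3 bytes: K' = 6e 6c 63.
K' ⊕ ipad = 58 5a 55.  K' ⊕ opad = 32 30 3f.
Inner input = (K'⊕ipad) ∥ m = 58 5a 55 ∥ dd.
Inner hash: sum = 88+90+85+221 = 484; mod 256 = 228 → e4.
Outer input = (K'⊕opad) ∥ inner = 32 30 3f ∥ e4.
Outer hash (tag): sum = 50+48+63+228 = 389; mod 256 = 133 → 85.

85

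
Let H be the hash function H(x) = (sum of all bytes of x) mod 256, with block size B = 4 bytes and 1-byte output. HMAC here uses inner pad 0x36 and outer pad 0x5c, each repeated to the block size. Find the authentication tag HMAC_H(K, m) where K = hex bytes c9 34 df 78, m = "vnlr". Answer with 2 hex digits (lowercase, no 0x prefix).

Key hex bytes c9 34 df 78 is exactly B = 4 bytes: K' = c9 34 df 78.
K' ⊕ ipad = ff 02 e9 4e.  K' ⊕ opad = 95 68 83 24.
Inner input = (K'⊕ipad) ∥ m = ff 02 e9 4e ∥ 76 6e 6c 72.
Inner hash: sum = 255+2+233+78+118+110+108+114 = 1018; mod 256 = 250 → fa.
Outer input = (K'⊕opad) ∥ inner = 95 68 83 24 ∥ fa.
Outer hash (tag): sum = 149+104+131+36+250 = 670; mod 256 = 158 → 9e.

9e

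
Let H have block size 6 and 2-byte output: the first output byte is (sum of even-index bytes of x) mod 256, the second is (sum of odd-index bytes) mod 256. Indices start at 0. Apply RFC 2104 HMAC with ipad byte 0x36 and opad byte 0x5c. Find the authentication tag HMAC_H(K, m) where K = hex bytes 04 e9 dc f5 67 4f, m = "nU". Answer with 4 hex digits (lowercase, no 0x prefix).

Key hex bytes 04 e9 dc f5 67 4f is exactly B = 6 bytes: K' = 04 e9 dc f5 67 4f.
K' ⊕ ipad = 32 df ea c3 51 79.  K' ⊕ opad = 58 b5 80 a9 3b 13.
Inner input = (K'⊕ipad) ∥ m = 32 df ea c3 51 79 ∥ 6e 55.
Inner hash: even-index sum = 475 mod 256 = 219; odd-index sum = 624 mod 256 = 112 → db 70.
Outer input = (K'⊕opad) ∥ inner = 58 b5 80 a9 3b 13 ∥ db 70.
Outer hash (tag): even-index sum = 494 mod 256 = 238; odd-index sum = 481 mod 256 = 225 → ee e1.

eee1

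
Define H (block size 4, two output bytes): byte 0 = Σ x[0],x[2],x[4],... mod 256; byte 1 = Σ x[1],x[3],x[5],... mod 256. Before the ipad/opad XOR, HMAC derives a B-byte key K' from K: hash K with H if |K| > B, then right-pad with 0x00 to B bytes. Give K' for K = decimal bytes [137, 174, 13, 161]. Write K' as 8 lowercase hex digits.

Key decimal bytes [137, 174, 13, 161] = 89 ae 0d a1 is exactly B = 4 bytes: K' = 89 ae 0d a1.

89ae0da1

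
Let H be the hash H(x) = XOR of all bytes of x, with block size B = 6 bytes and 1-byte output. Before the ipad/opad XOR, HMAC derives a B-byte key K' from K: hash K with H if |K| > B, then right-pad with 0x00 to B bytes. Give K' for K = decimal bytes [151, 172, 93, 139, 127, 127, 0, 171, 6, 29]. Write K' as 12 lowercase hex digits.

5d0000000000

|K| = 10 > B = 6, so first hash the key.
H(K): XOR 97⊕ac⊕5d⊕8b⊕7f⊕7f⊕00⊕ab⊕06⊕1d = 5d.
Zero-pad H(K) = 5d to 6 bytes: K' = 5d 00 00 00 00 00.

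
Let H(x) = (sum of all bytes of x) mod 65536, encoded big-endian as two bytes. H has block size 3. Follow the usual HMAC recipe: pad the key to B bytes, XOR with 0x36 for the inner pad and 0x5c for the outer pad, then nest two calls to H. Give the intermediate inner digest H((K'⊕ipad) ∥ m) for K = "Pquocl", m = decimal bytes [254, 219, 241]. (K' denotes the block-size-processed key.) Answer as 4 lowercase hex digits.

Key "Pquocl" = 50 71 75 6f 63 6c is 6 bytes > B = 3, so hash it first: H(key) = 02 74, then zero-pad to 3 bytes: K' = 02 74 00.
K' ⊕ ipad = 34 42 36.
Inner input = 34 42 36 ∥ fe db f1.
Inner hash: sum = 52+66+54+254+219+241 = 886 → 03 76.

0376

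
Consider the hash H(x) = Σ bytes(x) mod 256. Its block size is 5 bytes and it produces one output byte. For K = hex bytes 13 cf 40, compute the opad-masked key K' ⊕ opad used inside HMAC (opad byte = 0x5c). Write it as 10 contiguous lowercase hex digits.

4f931c5c5c

Key hex bytes 13 cf 40 is 3 bytes ≤ B = 5; zero-pad to 5 bytes: K' = 13 cf 40 00 00.
XOR each byte with 0x5c: 13⊕5c=4f, cf⊕5c=93, 40⊕5c=1c, 00⊕5c=5c, 00⊕5c=5c.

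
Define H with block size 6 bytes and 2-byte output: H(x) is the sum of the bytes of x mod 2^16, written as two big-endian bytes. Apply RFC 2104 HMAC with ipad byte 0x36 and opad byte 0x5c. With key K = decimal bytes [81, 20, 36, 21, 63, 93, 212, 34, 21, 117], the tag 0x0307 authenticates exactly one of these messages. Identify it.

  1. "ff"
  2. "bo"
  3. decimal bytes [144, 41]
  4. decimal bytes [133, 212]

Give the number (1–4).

3

Key decimal bytes [81, 20, 36, 21, 63, 93, 212, 34, 21, 117] = 51 14 24 15 3f 5d d4 22 15 75 is 10 bytes > B = 6, so hash it first: H(key) = 02 ba, then zero-pad to 6 bytes: K' = 02 ba 00 00 00 00.
K' ⊕ ipad = 34 8c 36 36 36 36; K' ⊕ opad = 5e e6 5c 5c 5c 5c.
m1: inner = H(34 8c 36 36 36 36 66 66) = 02 64; tag = H(5e e6 5c 5c 5c 5c 02 64) = 031a
m2: inner = H(34 8c 36 36 36 36 62 6f) = 02 69; tag = H(5e e6 5c 5c 5c 5c 02 69) = 031f
m3: inner = H(34 8c 36 36 36 36 90 29) = 02 51; tag = H(5e e6 5c 5c 5c 5c 02 51) = 0307 ← matches
m4: inner = H(34 8c 36 36 36 36 85 d4) = 02 f1; tag = H(5e e6 5c 5c 5c 5c 02 f1) = 03a7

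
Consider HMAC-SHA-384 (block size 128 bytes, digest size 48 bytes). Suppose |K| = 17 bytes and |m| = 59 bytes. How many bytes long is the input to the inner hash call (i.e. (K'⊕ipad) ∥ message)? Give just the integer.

Key is 17 ≤ 128 bytes, zero-padded: |K'| = 128.
Inner input = (K'⊕ipad) ∥ m → 128 + 59 = 187 bytes.

187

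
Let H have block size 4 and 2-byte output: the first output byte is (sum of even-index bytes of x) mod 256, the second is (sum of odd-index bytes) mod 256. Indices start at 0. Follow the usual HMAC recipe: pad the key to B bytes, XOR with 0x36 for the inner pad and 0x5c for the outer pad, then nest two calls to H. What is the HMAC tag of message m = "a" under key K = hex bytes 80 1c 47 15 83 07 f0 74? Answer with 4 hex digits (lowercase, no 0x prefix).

Key hex bytes 80 1c 47 15 83 07 f0 74 is 8 bytes > B = 4, so hash it first: H(key) = 3a ac, then zero-pad to 4 bytes: K' = 3a ac 00 00.
K' ⊕ ipad = 0c 9a 36 36.  K' ⊕ opad = 66 f0 5c 5c.
Inner input = (K'⊕ipad) ∥ m = 0c 9a 36 36 ∥ 61.
Inner hash: even-index sum = 163 mod 256 = 163; odd-index sum = 208 mod 256 = 208 → a3 d0.
Outer input = (K'⊕opad) ∥ inner = 66 f0 5c 5c ∥ a3 d0.
Outer hash (tag): even-index sum = 357 mod 256 = 101; odd-index sum = 540 mod 256 = 28 → 65 1c.

651c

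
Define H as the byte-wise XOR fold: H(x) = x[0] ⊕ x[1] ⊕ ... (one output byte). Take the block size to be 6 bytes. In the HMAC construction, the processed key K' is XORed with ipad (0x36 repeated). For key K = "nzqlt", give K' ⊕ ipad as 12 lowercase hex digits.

Key "nzqlt" = 6e 7a 71 6c 74 is 5 bytes ≤ B = 6; zero-pad to 6 bytes: K' = 6e 7a 71 6c 74 00.
XOR each byte with 0x36: 6e⊕36=58, 7a⊕36=4c, 71⊕36=47, 6c⊕36=5a, 74⊕36=42, 00⊕36=36.

584c475a4236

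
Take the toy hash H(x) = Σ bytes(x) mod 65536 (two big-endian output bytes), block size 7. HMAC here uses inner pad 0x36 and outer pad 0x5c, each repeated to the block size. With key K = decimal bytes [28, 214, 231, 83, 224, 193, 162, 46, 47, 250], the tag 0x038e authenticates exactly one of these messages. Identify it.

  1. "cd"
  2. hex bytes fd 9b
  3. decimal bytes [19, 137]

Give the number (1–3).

Key decimal bytes [28, 214, 231, 83, 224, 193, 162, 46, 47, 250] = 1c d6 e7 53 e0 c1 a2 2e 2f fa is 10 bytes > B = 7, so hash it first: H(key) = 05 c6, then zero-pad to 7 bytes: K' = 05 c6 00 00 00 00 00.
K' ⊕ ipad = 33 f0 36 36 36 36 36; K' ⊕ opad = 59 9a 5c 5c 5c 5c 5c.
m1: inner = H(33 f0 36 36 36 36 36 63 64) = 02 f8; tag = H(59 9a 5c 5c 5c 5c 5c 02 f8) = 03b9
m2: inner = H(33 f0 36 36 36 36 36 fd 9b) = 03 c9; tag = H(59 9a 5c 5c 5c 5c 5c 03 c9) = 038b
m3: inner = H(33 f0 36 36 36 36 36 13 89) = 02 cd; tag = H(59 9a 5c 5c 5c 5c 5c 02 cd) = 038e ← matches

3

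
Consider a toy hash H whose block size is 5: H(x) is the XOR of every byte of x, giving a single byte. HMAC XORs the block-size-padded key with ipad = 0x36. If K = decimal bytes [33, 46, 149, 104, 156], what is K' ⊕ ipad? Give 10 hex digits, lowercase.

1718a35eaa

Key decimal bytes [33, 46, 149, 104, 156] = 21 2e 95 68 9c is exactly B = 5 bytes: K' = 21 2e 95 68 9c.
XOR each byte with 0x36: 21⊕36=17, 2e⊕36=18, 95⊕36=a3, 68⊕36=5e, 9c⊕36=aa.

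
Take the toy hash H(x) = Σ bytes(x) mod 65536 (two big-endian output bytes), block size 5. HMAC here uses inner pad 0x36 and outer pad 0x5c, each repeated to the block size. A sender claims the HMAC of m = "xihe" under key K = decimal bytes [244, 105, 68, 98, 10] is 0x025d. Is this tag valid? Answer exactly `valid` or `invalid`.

Key decimal bytes [244, 105, 68, 98, 10] = f4 69 44 62 0a is exactly B = 5 bytes: K' = f4 69 44 62 0a.
K' ⊕ ipad = c2 5f 72 54 3c; K' ⊕ opad = a8 35 18 3e 56.
Inner hash: sum = 194+95+114+84+60+120+105+104+101 = 977 → 03 d1.
Outer hash (recomputed tag): sum = 168+53+24+62+86+3+209 = 605 → 02 5d.
Recomputed tag = 025d; claimed = 025d → match.

valid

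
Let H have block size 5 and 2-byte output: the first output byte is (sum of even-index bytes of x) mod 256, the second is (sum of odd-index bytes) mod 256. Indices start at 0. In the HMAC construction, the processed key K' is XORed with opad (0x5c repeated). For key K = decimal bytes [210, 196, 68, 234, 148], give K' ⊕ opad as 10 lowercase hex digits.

8e9818b6c8

Key decimal bytes [210, 196, 68, 234, 148] = d2 c4 44 ea 94 is exactly B = 5 bytes: K' = d2 c4 44 ea 94.
XOR each byte with 0x5c: d2⊕5c=8e, c4⊕5c=98, 44⊕5c=18, ea⊕5c=b6, 94⊕5c=c8.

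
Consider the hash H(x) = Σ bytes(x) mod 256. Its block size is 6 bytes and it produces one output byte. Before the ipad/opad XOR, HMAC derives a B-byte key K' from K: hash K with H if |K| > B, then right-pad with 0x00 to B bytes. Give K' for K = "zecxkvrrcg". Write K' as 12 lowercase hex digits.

490000000000

|K| = 10 > B = 6, so first hash the key.
H(K): sum = 122+101+99+120+107+118+114+114+99+103 = 1097; mod 256 = 73 → 49.
Zero-pad H(K) = 49 to 6 bytes: K' = 49 00 00 00 00 00.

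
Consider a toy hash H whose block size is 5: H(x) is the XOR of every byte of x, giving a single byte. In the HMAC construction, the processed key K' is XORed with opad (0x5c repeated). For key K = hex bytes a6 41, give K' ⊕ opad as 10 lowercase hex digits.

fa1d5c5c5c

Key hex bytes a6 41 is 2 bytes ≤ B = 5; zero-pad to 5 bytes: K' = a6 41 00 00 00.
XOR each byte with 0x5c: a6⊕5c=fa, 41⊕5c=1d, 00⊕5c=5c, 00⊕5c=5c, 00⊕5c=5c.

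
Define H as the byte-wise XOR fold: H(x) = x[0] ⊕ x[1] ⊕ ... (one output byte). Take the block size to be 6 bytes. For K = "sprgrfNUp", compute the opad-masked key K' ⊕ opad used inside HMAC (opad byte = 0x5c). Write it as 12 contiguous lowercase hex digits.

355c5c5c5c5c

Key "sprgrfNUp" = 73 70 72 67 72 66 4e 55 70 is 9 bytes > B = 6, so hash it first: H(key) = 69, then zero-pad to 6 bytes: K' = 69 00 00 00 00 00.
XOR each byte with 0x5c: 69⊕5c=35, 00⊕5c=5c, 00⊕5c=5c, 00⊕5c=5c, 00⊕5c=5c, 00⊕5c=5c.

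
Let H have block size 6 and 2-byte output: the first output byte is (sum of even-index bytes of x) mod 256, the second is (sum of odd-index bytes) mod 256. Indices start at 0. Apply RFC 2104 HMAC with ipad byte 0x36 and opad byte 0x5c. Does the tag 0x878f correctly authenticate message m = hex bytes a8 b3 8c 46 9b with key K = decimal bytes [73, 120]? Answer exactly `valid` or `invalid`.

Key decimal bytes [73, 120] = 49 78 is 2 bytes ≤ B = 6; zero-pad to 6 bytes: K' = 49 78 00 00 00 00.
K' ⊕ ipad = 7f 4e 36 36 36 36; K' ⊕ opad = 15 24 5c 5c 5c 5c.
Inner hash: even-index sum = 698 mod 256 = 186; odd-index sum = 435 mod 256 = 179 → ba b3.
Outer hash (recomputed tag): even-index sum = 391 mod 256 = 135; odd-index sum = 399 mod 256 = 143 → 87 8f.
Recomputed tag = 878f; claimed = 878f → match.

valid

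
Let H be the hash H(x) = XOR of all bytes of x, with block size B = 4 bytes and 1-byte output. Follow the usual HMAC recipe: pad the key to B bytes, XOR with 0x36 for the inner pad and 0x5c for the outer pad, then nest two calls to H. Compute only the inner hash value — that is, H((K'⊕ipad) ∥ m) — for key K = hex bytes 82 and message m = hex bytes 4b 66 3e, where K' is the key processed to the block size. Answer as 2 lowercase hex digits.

91

Key hex bytes 82 is 1 byte ≤ B = 4; zero-pad to 4 bytes: K' = 82 00 00 00.
K' ⊕ ipad = b4 36 36 36.
Inner input = b4 36 36 36 ∥ 4b 66 3e.
Inner hash: XOR b4⊕36⊕36⊕36⊕4b⊕66⊕3e = 91.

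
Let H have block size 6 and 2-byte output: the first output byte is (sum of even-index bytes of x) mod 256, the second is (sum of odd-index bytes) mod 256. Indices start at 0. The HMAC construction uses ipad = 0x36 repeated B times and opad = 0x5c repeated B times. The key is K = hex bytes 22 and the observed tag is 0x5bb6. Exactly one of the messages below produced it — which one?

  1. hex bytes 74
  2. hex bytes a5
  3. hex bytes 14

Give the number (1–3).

2

Key hex bytes 22 is 1 byte ≤ B = 6; zero-pad to 6 bytes: K' = 22 00 00 00 00 00.
K' ⊕ ipad = 14 36 36 36 36 36; K' ⊕ opad = 7e 5c 5c 5c 5c 5c.
m1: inner = H(14 36 36 36 36 36 74) = f4 a2; tag = H(7e 5c 5c 5c 5c 5c f4 a2) = 2ab6
m2: inner = H(14 36 36 36 36 36 a5) = 25 a2; tag = H(7e 5c 5c 5c 5c 5c 25 a2) = 5bb6 ← matches
m3: inner = H(14 36 36 36 36 36 14) = 94 a2; tag = H(7e 5c 5c 5c 5c 5c 94 a2) = cab6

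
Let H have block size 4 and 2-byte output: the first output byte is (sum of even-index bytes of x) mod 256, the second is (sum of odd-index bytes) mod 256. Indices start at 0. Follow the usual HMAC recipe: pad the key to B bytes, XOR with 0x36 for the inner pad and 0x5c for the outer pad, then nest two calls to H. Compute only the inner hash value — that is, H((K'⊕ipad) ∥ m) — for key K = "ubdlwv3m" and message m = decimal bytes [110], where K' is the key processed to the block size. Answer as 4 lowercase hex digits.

59bd

Key "ubdlwv3m" = 75 62 64 6c 77 76 33 6d is 8 bytes > B = 4, so hash it first: H(key) = 83 b1, then zero-pad to 4 bytes: K' = 83 b1 00 00.
K' ⊕ ipad = b5 87 36 36.
Inner input = b5 87 36 36 ∥ 6e.
Inner hash: even-index sum = 345 mod 256 = 89; odd-index sum = 189 mod 256 = 189 → 59 bd.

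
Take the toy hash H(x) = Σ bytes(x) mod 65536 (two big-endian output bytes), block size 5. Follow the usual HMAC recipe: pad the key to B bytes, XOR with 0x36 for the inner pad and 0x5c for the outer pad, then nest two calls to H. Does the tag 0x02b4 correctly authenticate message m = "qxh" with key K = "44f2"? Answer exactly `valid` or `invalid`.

Key "44f2" = 34 34 66 32 is 4 bytes ≤ B = 5; zero-pad to 5 bytes: K' = 34 34 66 32 00.
K' ⊕ ipad = 02 02 50 04 36; K' ⊕ opad = 68 68 3a 6e 5c.
Inner hash: sum = 2+2+80+4+54+113+120+104 = 479 → 01 df.
Outer hash (recomputed tag): sum = 104+104+58+110+92+1+223 = 692 → 02 b4.
Recomputed tag = 02b4; claimed = 02b4 → match.

valid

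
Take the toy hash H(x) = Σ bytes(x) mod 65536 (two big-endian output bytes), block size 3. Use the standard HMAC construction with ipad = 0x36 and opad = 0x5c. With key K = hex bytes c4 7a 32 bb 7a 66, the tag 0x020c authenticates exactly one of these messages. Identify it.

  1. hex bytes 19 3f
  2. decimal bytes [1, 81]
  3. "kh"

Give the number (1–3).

Key hex bytes c4 7a 32 bb 7a 66 is 6 bytes > B = 3, so hash it first: H(key) = 03 0b, then zero-pad to 3 bytes: K' = 03 0b 00.
K' ⊕ ipad = 35 3d 36; K' ⊕ opad = 5f 57 5c.
m1: inner = H(35 3d 36 19 3f) = 01 00; tag = H(5f 57 5c 01 00) = 0113
m2: inner = H(35 3d 36 01 51) = 00 fa; tag = H(5f 57 5c 00 fa) = 020c ← matches
m3: inner = H(35 3d 36 6b 68) = 01 7b; tag = H(5f 57 5c 01 7b) = 018e

2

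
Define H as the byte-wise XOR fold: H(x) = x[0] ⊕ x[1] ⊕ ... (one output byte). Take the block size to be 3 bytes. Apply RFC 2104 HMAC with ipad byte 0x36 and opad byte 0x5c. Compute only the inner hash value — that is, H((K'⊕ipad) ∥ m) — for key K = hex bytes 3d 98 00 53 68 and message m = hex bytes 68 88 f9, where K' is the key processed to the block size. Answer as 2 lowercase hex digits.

b1

Key hex bytes 3d 98 00 53 68 is 5 bytes > B = 3, so hash it first: H(key) = 9e, then zero-pad to 3 bytes: K' = 9e 00 00.
K' ⊕ ipad = a8 36 36.
Inner input = a8 36 36 ∥ 68 88 f9.
Inner hash: XOR a8⊕36⊕36⊕68⊕88⊕f9 = b1.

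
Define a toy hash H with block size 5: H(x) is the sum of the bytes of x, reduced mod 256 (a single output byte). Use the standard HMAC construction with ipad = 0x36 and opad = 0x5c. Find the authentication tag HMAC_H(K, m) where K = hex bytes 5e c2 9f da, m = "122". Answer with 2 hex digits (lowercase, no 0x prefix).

Key hex bytes 5e c2 9f da is 4 bytes ≤ B = 5; zero-pad to 5 bytes: K' = 5e c2 9f da 00.
K' ⊕ ipad = 68 f4 a9 ec 36.  K' ⊕ opad = 02 9e c3 86 5c.
Inner input = (K'⊕ipad) ∥ m = 68 f4 a9 ec 36 ∥ 31 32 32.
Inner hash: sum = 104+244+169+236+54+49+50+50 = 956; mod 256 = 188 → bc.
Outer input = (K'⊕opad) ∥ inner = 02 9e c3 86 5c ∥ bc.
Outer hash (tag): sum = 2+158+195+134+92+188 = 769; mod 256 = 1 → 01.

01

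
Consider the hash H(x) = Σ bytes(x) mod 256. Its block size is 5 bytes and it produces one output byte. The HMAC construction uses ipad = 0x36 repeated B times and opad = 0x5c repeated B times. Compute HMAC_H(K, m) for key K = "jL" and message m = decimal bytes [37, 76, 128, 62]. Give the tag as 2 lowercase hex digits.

Key "jL" = 6a 4c is 2 bytes ≤ B = 5; zero-pad to 5 bytes: K' = 6a 4c 00 00 00.
K' ⊕ ipad = 5c 7a 36 36 36.  K' ⊕ opad = 36 10 5c 5c 5c.
Inner input = (K'⊕ipad) ∥ m = 5c 7a 36 36 36 ∥ 25 4c 80 3e.
Inner hash: sum = 92+122+54+54+54+37+76+128+62 = 679; mod 256 = 167 → a7.
Outer input = (K'⊕opad) ∥ inner = 36 10 5c 5c 5c ∥ a7.
Outer hash (tag): sum = 54+16+92+92+92+167 = 513; mod 256 = 1 → 01.

01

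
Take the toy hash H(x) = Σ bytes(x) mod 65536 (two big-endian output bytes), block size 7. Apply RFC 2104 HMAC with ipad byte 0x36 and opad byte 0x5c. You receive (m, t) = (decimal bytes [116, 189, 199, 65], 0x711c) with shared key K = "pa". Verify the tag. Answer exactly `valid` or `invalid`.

invalid

Key "pa" = 70 61 is 2 bytes ≤ B = 7; zero-pad to 7 bytes: K' = 70 61 00 00 00 00 00.
K' ⊕ ipad = 46 57 36 36 36 36 36; K' ⊕ opad = 2c 3d 5c 5c 5c 5c 5c.
Inner hash: sum = 70+87+54+54+54+54+54+116+189+199+65 = 996 → 03 e4.
Outer hash (recomputed tag): sum = 44+61+92+92+92+92+92+3+228 = 796 → 03 1c.
Recomputed tag = 031c; claimed = 711c → mismatch.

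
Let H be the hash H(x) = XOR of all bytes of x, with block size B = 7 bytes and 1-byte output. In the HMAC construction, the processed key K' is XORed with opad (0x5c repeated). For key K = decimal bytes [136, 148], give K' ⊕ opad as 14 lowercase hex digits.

d4c85c5c5c5c5c

Key decimal bytes [136, 148] = 88 94 is 2 bytes ≤ B = 7; zero-pad to 7 bytes: K' = 88 94 00 00 00 00 00.
XOR each byte with 0x5c: 88⊕5c=d4, 94⊕5c=c8, 00⊕5c=5c, 00⊕5c=5c, 00⊕5c=5c, 00⊕5c=5c, 00⊕5c=5c.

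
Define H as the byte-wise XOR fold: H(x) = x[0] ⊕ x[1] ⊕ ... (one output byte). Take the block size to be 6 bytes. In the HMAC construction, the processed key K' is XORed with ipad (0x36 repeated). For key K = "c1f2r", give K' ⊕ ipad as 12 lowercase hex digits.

550750044436

Key "c1f2r" = 63 31 66 32 72 is 5 bytes ≤ B = 6; zero-pad to 6 bytes: K' = 63 31 66 32 72 00.
XOR each byte with 0x36: 63⊕36=55, 31⊕36=07, 66⊕36=50, 32⊕36=04, 72⊕36=44, 00⊕36=36.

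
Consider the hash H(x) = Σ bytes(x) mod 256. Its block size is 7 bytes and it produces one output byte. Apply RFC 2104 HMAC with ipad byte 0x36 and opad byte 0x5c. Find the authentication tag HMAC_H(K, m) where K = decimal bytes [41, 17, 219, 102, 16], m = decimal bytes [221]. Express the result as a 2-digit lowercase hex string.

Key decimal bytes [41, 17, 219, 102, 16] = 29 11 db 66 10 is 5 bytes ≤ B = 7; zero-pad to 7 bytes: K' = 29 11 db 66 10 00 00.
K' ⊕ ipad = 1f 27 ed 50 26 36 36.  K' ⊕ opad = 75 4d 87 3a 4c 5c 5c.
Inner input = (K'⊕ipad) ∥ m = 1f 27 ed 50 26 36 36 ∥ dd.
Inner hash: sum = 31+39+237+80+38+54+54+221 = 754; mod 256 = 242 → f2.
Outer input = (K'⊕opad) ∥ inner = 75 4d 87 3a 4c 5c 5c ∥ f2.
Outer hash (tag): sum = 117+77+135+58+76+92+92+242 = 889; mod 256 = 121 → 79.

79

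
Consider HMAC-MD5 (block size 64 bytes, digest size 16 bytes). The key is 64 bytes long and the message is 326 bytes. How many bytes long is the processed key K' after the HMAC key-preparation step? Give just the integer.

64

Key is 64 ≤ 64 bytes, zero-padded: |K'| = 64.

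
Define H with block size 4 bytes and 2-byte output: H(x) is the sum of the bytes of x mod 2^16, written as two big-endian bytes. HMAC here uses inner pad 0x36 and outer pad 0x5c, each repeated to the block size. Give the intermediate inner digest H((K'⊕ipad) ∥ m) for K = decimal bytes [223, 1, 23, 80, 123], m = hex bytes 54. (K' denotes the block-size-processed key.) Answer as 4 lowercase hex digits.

Key decimal bytes [223, 1, 23, 80, 123] = df 01 17 50 7b is 5 bytes > B = 4, so hash it first: H(key) = 01 c2, then zero-pad to 4 bytes: K' = 01 c2 00 00.
K' ⊕ ipad = 37 f4 36 36.
Inner input = 37 f4 36 36 ∥ 54.
Inner hash: sum = 55+244+54+54+84 = 491 → 01 eb.

01eb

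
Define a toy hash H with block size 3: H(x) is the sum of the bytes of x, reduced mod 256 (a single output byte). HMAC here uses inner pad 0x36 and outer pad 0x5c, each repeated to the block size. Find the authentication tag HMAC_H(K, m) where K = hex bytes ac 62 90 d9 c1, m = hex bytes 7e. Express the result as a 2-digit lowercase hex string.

Key hex bytes ac 62 90 d9 c1 is 5 bytes > B = 3, so hash it first: H(key) = 38, then zero-pad to 3 bytes: K' = 38 00 00.
K' ⊕ ipad = 0e 36 36.  K' ⊕ opad = 64 5c 5c.
Inner input = (K'⊕ipad) ∥ m = 0e 36 36 ∥ 7e.
Inner hash: sum = 14+54+54+126 = 248 → f8.
Outer input = (K'⊕opad) ∥ inner = 64 5c 5c ∥ f8.
Outer hash (tag): sum = 100+92+92+248 = 532; mod 256 = 20 → 14.

14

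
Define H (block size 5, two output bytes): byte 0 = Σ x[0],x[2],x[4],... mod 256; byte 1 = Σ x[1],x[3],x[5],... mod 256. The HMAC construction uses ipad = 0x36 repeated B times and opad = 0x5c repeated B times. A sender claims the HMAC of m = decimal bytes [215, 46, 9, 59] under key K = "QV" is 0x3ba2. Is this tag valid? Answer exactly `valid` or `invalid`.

Key "QV" = 51 56 is 2 bytes ≤ B = 5; zero-pad to 5 bytes: K' = 51 56 00 00 00.
K' ⊕ ipad = 67 60 36 36 36; K' ⊕ opad = 0d 0a 5c 5c 5c.
Inner hash: even-index sum = 316 mod 256 = 60; odd-index sum = 374 mod 256 = 118 → 3c 76.
Outer hash (recomputed tag): even-index sum = 315 mod 256 = 59; odd-index sum = 162 mod 256 = 162 → 3b a2.
Recomputed tag = 3ba2; claimed = 3ba2 → match.

valid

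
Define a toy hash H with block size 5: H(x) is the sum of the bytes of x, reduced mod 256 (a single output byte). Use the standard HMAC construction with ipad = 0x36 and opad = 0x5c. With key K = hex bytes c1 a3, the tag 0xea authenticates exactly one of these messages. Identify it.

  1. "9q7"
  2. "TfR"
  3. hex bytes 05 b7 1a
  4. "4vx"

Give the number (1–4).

Key hex bytes c1 a3 is 2 bytes ≤ B = 5; zero-pad to 5 bytes: K' = c1 a3 00 00 00.
K' ⊕ ipad = f7 95 36 36 36; K' ⊕ opad = 9d ff 5c 5c 5c.
m1: inner = H(f7 95 36 36 36 39 71 37) = 0f; tag = H(9d ff 5c 5c 5c 0f) = bf
m2: inner = H(f7 95 36 36 36 54 66 52) = 3a; tag = H(9d ff 5c 5c 5c 3a) = ea ← matches
m3: inner = H(f7 95 36 36 36 05 b7 1a) = 04; tag = H(9d ff 5c 5c 5c 04) = b4
m4: inner = H(f7 95 36 36 36 34 76 78) = 50; tag = H(9d ff 5c 5c 5c 50) = 00

2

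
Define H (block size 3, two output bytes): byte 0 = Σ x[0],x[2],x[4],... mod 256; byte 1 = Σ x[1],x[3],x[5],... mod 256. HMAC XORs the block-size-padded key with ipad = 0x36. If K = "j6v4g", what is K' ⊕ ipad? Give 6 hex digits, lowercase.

715c36

Key "j6v4g" = 6a 36 76 34 67 is 5 bytes > B = 3, so hash it first: H(key) = 47 6a, then zero-pad to 3 bytes: K' = 47 6a 00.
XOR each byte with 0x36: 47⊕36=71, 6a⊕36=5c, 00⊕36=36.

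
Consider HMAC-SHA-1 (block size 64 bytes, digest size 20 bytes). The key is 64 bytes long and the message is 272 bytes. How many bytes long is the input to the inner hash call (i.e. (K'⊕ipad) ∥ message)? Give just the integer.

336

Key is 64 ≤ 64 bytes, zero-padded: |K'| = 64.
Inner input = (K'⊕ipad) ∥ m → 64 + 272 = 336 bytes.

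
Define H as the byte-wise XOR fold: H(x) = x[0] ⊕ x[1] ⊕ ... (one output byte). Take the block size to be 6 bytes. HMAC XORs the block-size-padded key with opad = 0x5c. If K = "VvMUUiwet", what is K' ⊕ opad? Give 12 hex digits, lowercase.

3e5c5c5c5c5c

Key "VvMUUiwet" = 56 76 4d 55 55 69 77 65 74 is 9 bytes > B = 6, so hash it first: H(key) = 62, then zero-pad to 6 bytes: K' = 62 00 00 00 00 00.
XOR each byte with 0x5c: 62⊕5c=3e, 00⊕5c=5c, 00⊕5c=5c, 00⊕5c=5c, 00⊕5c=5c, 00⊕5c=5c.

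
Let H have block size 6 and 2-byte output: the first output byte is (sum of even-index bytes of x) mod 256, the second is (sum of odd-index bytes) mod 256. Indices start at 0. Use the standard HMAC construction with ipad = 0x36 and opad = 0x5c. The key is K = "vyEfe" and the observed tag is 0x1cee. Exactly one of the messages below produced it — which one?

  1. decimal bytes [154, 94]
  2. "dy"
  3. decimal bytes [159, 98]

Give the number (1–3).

Key "vyEfe" = 76 79 45 66 65 is 5 bytes ≤ B = 6; zero-pad to 6 bytes: K' = 76 79 45 66 65 00.
K' ⊕ ipad = 40 4f 73 50 53 36; K' ⊕ opad = 2a 25 19 3a 39 5c.
m1: inner = H(40 4f 73 50 53 36 9a 5e) = a0 33; tag = H(2a 25 19 3a 39 5c a0 33) = 1cee ← matches
m2: inner = H(40 4f 73 50 53 36 64 79) = 6a 4e; tag = H(2a 25 19 3a 39 5c 6a 4e) = e609
m3: inner = H(40 4f 73 50 53 36 9f 62) = a5 37; tag = H(2a 25 19 3a 39 5c a5 37) = 21f2

1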